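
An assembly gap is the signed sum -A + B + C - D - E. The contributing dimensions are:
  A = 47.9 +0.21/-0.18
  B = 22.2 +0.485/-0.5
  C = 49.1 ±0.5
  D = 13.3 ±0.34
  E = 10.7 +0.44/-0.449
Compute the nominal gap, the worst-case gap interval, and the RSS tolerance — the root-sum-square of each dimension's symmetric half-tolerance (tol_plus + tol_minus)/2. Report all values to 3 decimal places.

Stack each dimension's contribution:
  -A: nom -47.900 → Σnom=-47.900; wc +0.180/-0.210 → slack +0.180/-0.210; half-tol=0.195, Σhalf²=0.038025
  +B: nom +22.200 → Σnom=-25.700; wc +0.485/-0.500 → slack +0.665/-0.710; half-tol=0.492, Σhalf²=0.280581
  +C: nom +49.100 → Σnom=23.400; wc +0.500/-0.500 → slack +1.165/-1.210; half-tol=0.500, Σhalf²=0.530581
  -D: nom -13.300 → Σnom=10.100; wc +0.340/-0.340 → slack +1.505/-1.550; half-tol=0.340, Σhalf²=0.646181
  -E: nom -10.700 → Σnom=-0.600; wc +0.449/-0.440 → slack +1.954/-1.990; half-tol=0.445, Σhalf²=0.843762
Nominal = -0.600. Worst-case = [-0.600 - 1.990, -0.600 + 1.954] = [-2.590, 1.354]. RSS = √0.843762 = 0.919.

nominal=-0.600 wc=[-2.590,1.354] rss=0.919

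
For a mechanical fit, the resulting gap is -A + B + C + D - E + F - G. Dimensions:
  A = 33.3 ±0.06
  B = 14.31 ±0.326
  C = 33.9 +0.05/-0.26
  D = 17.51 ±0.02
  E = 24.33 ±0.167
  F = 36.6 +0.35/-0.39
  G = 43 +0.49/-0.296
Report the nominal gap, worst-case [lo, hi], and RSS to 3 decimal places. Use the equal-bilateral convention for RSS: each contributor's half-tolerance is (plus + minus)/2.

nominal=1.690 wc=[-0.023,2.959] rss=0.673

Stack each dimension's contribution:
  -A: nom -33.300 → Σnom=-33.300; wc +0.060/-0.060 → slack +0.060/-0.060; half-tol=0.060, Σhalf²=0.003600
  +B: nom +14.310 → Σnom=-18.990; wc +0.326/-0.326 → slack +0.386/-0.386; half-tol=0.326, Σhalf²=0.109876
  +C: nom +33.900 → Σnom=14.910; wc +0.050/-0.260 → slack +0.436/-0.646; half-tol=0.155, Σhalf²=0.133901
  +D: nom +17.510 → Σnom=32.420; wc +0.020/-0.020 → slack +0.456/-0.666; half-tol=0.020, Σhalf²=0.134301
  -E: nom -24.330 → Σnom=8.090; wc +0.167/-0.167 → slack +0.623/-0.833; half-tol=0.167, Σhalf²=0.162190
  +F: nom +36.600 → Σnom=44.690; wc +0.350/-0.390 → slack +0.973/-1.223; half-tol=0.370, Σhalf²=0.299090
  -G: nom -43.000 → Σnom=1.690; wc +0.296/-0.490 → slack +1.269/-1.713; half-tol=0.393, Σhalf²=0.453539
Nominal = 1.690. Worst-case = [1.690 - 1.713, 1.690 + 1.269] = [-0.023, 2.959]. RSS = √0.453539 = 0.673.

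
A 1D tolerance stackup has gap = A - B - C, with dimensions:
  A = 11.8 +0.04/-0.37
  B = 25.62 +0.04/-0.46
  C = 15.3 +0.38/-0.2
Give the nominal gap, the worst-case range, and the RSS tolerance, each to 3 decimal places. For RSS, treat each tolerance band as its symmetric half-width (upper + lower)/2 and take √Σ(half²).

nominal=-29.120 wc=[-29.910,-28.420] rss=0.434

Stack each dimension's contribution:
  +A: nom +11.800 → Σnom=11.800; wc +0.040/-0.370 → slack +0.040/-0.370; half-tol=0.205, Σhalf²=0.042025
  -B: nom -25.620 → Σnom=-13.820; wc +0.460/-0.040 → slack +0.500/-0.410; half-tol=0.250, Σhalf²=0.104525
  -C: nom -15.300 → Σnom=-29.120; wc +0.200/-0.380 → slack +0.700/-0.790; half-tol=0.290, Σhalf²=0.188625
Nominal = -29.120. Worst-case = [-29.120 - 0.790, -29.120 + 0.700] = [-29.910, -28.420]. RSS = √0.188625 = 0.434.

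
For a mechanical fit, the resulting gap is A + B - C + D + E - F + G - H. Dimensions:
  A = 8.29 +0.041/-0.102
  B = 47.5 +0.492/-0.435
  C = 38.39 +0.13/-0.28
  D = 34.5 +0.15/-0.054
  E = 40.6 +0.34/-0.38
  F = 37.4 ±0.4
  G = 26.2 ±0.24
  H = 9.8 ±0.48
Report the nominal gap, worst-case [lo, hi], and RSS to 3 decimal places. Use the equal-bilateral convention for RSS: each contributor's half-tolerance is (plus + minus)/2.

Stack each dimension's contribution:
  +A: nom +8.290 → Σnom=8.290; wc +0.041/-0.102 → slack +0.041/-0.102; half-tol=0.071, Σhalf²=0.005112
  +B: nom +47.500 → Σnom=55.790; wc +0.492/-0.435 → slack +0.533/-0.537; half-tol=0.464, Σhalf²=0.219945
  -C: nom -38.390 → Σnom=17.400; wc +0.280/-0.130 → slack +0.813/-0.667; half-tol=0.205, Σhalf²=0.261970
  +D: nom +34.500 → Σnom=51.900; wc +0.150/-0.054 → slack +0.963/-0.721; half-tol=0.102, Σhalf²=0.272374
  +E: nom +40.600 → Σnom=92.500; wc +0.340/-0.380 → slack +1.303/-1.101; half-tol=0.360, Σhalf²=0.401974
  -F: nom -37.400 → Σnom=55.100; wc +0.400/-0.400 → slack +1.703/-1.501; half-tol=0.400, Σhalf²=0.561974
  +G: nom +26.200 → Σnom=81.300; wc +0.240/-0.240 → slack +1.943/-1.741; half-tol=0.240, Σhalf²=0.619574
  -H: nom -9.800 → Σnom=71.500; wc +0.480/-0.480 → slack +2.423/-2.221; half-tol=0.480, Σhalf²=0.849974
Nominal = 71.500. Worst-case = [71.500 - 2.221, 71.500 + 2.423] = [69.279, 73.923]. RSS = √0.849974 = 0.922.

nominal=71.500 wc=[69.279,73.923] rss=0.922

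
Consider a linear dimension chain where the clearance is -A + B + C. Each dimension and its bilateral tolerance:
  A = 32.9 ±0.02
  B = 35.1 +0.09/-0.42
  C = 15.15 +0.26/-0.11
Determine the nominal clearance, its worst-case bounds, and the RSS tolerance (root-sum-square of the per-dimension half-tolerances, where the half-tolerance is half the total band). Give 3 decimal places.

nominal=17.350 wc=[16.800,17.720] rss=0.316

Stack each dimension's contribution:
  -A: nom -32.900 → Σnom=-32.900; wc +0.020/-0.020 → slack +0.020/-0.020; half-tol=0.020, Σhalf²=0.000400
  +B: nom +35.100 → Σnom=2.200; wc +0.090/-0.420 → slack +0.110/-0.440; half-tol=0.255, Σhalf²=0.065425
  +C: nom +15.150 → Σnom=17.350; wc +0.260/-0.110 → slack +0.370/-0.550; half-tol=0.185, Σhalf²=0.099650
Nominal = 17.350. Worst-case = [17.350 - 0.550, 17.350 + 0.370] = [16.800, 17.720]. RSS = √0.099650 = 0.316.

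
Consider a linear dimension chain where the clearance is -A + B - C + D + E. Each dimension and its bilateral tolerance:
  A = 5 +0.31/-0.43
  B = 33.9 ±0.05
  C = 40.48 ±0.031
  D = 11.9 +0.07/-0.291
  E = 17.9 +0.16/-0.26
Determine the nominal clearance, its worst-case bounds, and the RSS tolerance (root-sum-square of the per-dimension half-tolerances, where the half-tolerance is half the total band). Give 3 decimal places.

Stack each dimension's contribution:
  -A: nom -5.000 → Σnom=-5.000; wc +0.430/-0.310 → slack +0.430/-0.310; half-tol=0.370, Σhalf²=0.136900
  +B: nom +33.900 → Σnom=28.900; wc +0.050/-0.050 → slack +0.480/-0.360; half-tol=0.050, Σhalf²=0.139400
  -C: nom -40.480 → Σnom=-11.580; wc +0.031/-0.031 → slack +0.511/-0.391; half-tol=0.031, Σhalf²=0.140361
  +D: nom +11.900 → Σnom=0.320; wc +0.070/-0.291 → slack +0.581/-0.682; half-tol=0.180, Σhalf²=0.172941
  +E: nom +17.900 → Σnom=18.220; wc +0.160/-0.260 → slack +0.741/-0.942; half-tol=0.210, Σhalf²=0.217041
Nominal = 18.220. Worst-case = [18.220 - 0.942, 18.220 + 0.741] = [17.278, 18.961]. RSS = √0.217041 = 0.466.

nominal=18.220 wc=[17.278,18.961] rss=0.466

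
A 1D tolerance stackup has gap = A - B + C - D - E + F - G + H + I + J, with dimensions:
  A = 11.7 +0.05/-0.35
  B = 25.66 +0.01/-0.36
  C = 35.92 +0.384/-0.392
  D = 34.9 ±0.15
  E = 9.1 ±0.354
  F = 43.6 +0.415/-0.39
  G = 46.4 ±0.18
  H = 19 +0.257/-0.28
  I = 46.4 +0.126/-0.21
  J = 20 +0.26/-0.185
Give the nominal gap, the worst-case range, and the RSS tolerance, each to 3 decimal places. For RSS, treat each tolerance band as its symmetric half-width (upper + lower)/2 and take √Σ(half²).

nominal=60.560 wc=[58.059,63.096] rss=0.847

Stack each dimension's contribution:
  +A: nom +11.700 → Σnom=11.700; wc +0.050/-0.350 → slack +0.050/-0.350; half-tol=0.200, Σhalf²=0.040000
  -B: nom -25.660 → Σnom=-13.960; wc +0.360/-0.010 → slack +0.410/-0.360; half-tol=0.185, Σhalf²=0.074225
  +C: nom +35.920 → Σnom=21.960; wc +0.384/-0.392 → slack +0.794/-0.752; half-tol=0.388, Σhalf²=0.224769
  -D: nom -34.900 → Σnom=-12.940; wc +0.150/-0.150 → slack +0.944/-0.902; half-tol=0.150, Σhalf²=0.247269
  -E: nom -9.100 → Σnom=-22.040; wc +0.354/-0.354 → slack +1.298/-1.256; half-tol=0.354, Σhalf²=0.372585
  +F: nom +43.600 → Σnom=21.560; wc +0.415/-0.390 → slack +1.713/-1.646; half-tol=0.402, Σhalf²=0.534591
  -G: nom -46.400 → Σnom=-24.840; wc +0.180/-0.180 → slack +1.893/-1.826; half-tol=0.180, Σhalf²=0.566991
  +H: nom +19.000 → Σnom=-5.840; wc +0.257/-0.280 → slack +2.150/-2.106; half-tol=0.269, Σhalf²=0.639083
  +I: nom +46.400 → Σnom=40.560; wc +0.126/-0.210 → slack +2.276/-2.316; half-tol=0.168, Σhalf²=0.667307
  +J: nom +20.000 → Σnom=60.560; wc +0.260/-0.185 → slack +2.536/-2.501; half-tol=0.223, Σhalf²=0.716814
Nominal = 60.560. Worst-case = [60.560 - 2.501, 60.560 + 2.536] = [58.059, 63.096]. RSS = √0.716814 = 0.847.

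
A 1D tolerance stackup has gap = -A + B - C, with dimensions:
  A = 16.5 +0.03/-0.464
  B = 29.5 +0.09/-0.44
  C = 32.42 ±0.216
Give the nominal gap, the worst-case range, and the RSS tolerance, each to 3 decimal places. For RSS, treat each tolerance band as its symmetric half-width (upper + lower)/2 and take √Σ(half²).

Stack each dimension's contribution:
  -A: nom -16.500 → Σnom=-16.500; wc +0.464/-0.030 → slack +0.464/-0.030; half-tol=0.247, Σhalf²=0.061009
  +B: nom +29.500 → Σnom=13.000; wc +0.090/-0.440 → slack +0.554/-0.470; half-tol=0.265, Σhalf²=0.131234
  -C: nom -32.420 → Σnom=-19.420; wc +0.216/-0.216 → slack +0.770/-0.686; half-tol=0.216, Σhalf²=0.177890
Nominal = -19.420. Worst-case = [-19.420 - 0.686, -19.420 + 0.770] = [-20.106, -18.650]. RSS = √0.177890 = 0.422.

nominal=-19.420 wc=[-20.106,-18.650] rss=0.422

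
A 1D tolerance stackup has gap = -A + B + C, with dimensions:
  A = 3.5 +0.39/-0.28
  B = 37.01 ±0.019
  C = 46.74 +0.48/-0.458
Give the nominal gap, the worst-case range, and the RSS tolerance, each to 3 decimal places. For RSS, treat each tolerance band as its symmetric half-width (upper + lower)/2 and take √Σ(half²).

nominal=80.250 wc=[79.383,81.029] rss=0.577

Stack each dimension's contribution:
  -A: nom -3.500 → Σnom=-3.500; wc +0.280/-0.390 → slack +0.280/-0.390; half-tol=0.335, Σhalf²=0.112225
  +B: nom +37.010 → Σnom=33.510; wc +0.019/-0.019 → slack +0.299/-0.409; half-tol=0.019, Σhalf²=0.112586
  +C: nom +46.740 → Σnom=80.250; wc +0.480/-0.458 → slack +0.779/-0.867; half-tol=0.469, Σhalf²=0.332547
Nominal = 80.250. Worst-case = [80.250 - 0.867, 80.250 + 0.779] = [79.383, 81.029]. RSS = √0.332547 = 0.577.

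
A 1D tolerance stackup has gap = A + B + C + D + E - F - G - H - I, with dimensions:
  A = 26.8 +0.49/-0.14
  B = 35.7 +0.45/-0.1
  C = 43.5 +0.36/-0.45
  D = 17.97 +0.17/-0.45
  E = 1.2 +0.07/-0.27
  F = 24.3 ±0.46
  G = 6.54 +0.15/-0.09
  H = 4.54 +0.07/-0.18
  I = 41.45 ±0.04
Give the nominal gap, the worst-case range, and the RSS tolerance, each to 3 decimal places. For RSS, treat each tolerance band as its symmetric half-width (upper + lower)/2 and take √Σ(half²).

Stack each dimension's contribution:
  +A: nom +26.800 → Σnom=26.800; wc +0.490/-0.140 → slack +0.490/-0.140; half-tol=0.315, Σhalf²=0.099225
  +B: nom +35.700 → Σnom=62.500; wc +0.450/-0.100 → slack +0.940/-0.240; half-tol=0.275, Σhalf²=0.174850
  +C: nom +43.500 → Σnom=106.000; wc +0.360/-0.450 → slack +1.300/-0.690; half-tol=0.405, Σhalf²=0.338875
  +D: nom +17.970 → Σnom=123.970; wc +0.170/-0.450 → slack +1.470/-1.140; half-tol=0.310, Σhalf²=0.434975
  +E: nom +1.200 → Σnom=125.170; wc +0.070/-0.270 → slack +1.540/-1.410; half-tol=0.170, Σhalf²=0.463875
  -F: nom -24.300 → Σnom=100.870; wc +0.460/-0.460 → slack +2.000/-1.870; half-tol=0.460, Σhalf²=0.675475
  -G: nom -6.540 → Σnom=94.330; wc +0.090/-0.150 → slack +2.090/-2.020; half-tol=0.120, Σhalf²=0.689875
  -H: nom -4.540 → Σnom=89.790; wc +0.180/-0.070 → slack +2.270/-2.090; half-tol=0.125, Σhalf²=0.705500
  -I: nom -41.450 → Σnom=48.340; wc +0.040/-0.040 → slack +2.310/-2.130; half-tol=0.040, Σhalf²=0.707100
Nominal = 48.340. Worst-case = [48.340 - 2.130, 48.340 + 2.310] = [46.210, 50.650]. RSS = √0.707100 = 0.841.

nominal=48.340 wc=[46.210,50.650] rss=0.841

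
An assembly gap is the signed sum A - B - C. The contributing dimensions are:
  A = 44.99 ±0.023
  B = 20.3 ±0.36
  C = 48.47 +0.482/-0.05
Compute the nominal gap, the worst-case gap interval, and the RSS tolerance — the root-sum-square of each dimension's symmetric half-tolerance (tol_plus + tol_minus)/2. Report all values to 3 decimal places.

nominal=-23.780 wc=[-24.645,-23.347] rss=0.448

Stack each dimension's contribution:
  +A: nom +44.990 → Σnom=44.990; wc +0.023/-0.023 → slack +0.023/-0.023; half-tol=0.023, Σhalf²=0.000529
  -B: nom -20.300 → Σnom=24.690; wc +0.360/-0.360 → slack +0.383/-0.383; half-tol=0.360, Σhalf²=0.130129
  -C: nom -48.470 → Σnom=-23.780; wc +0.050/-0.482 → slack +0.433/-0.865; half-tol=0.266, Σhalf²=0.200885
Nominal = -23.780. Worst-case = [-23.780 - 0.865, -23.780 + 0.433] = [-24.645, -23.347]. RSS = √0.200885 = 0.448.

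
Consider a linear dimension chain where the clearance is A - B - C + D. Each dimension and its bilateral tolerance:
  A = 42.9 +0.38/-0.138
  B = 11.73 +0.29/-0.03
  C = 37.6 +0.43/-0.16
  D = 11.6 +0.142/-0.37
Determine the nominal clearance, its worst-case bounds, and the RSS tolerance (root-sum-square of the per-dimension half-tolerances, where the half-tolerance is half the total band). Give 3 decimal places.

Stack each dimension's contribution:
  +A: nom +42.900 → Σnom=42.900; wc +0.380/-0.138 → slack +0.380/-0.138; half-tol=0.259, Σhalf²=0.067081
  -B: nom -11.730 → Σnom=31.170; wc +0.030/-0.290 → slack +0.410/-0.428; half-tol=0.160, Σhalf²=0.092681
  -C: nom -37.600 → Σnom=-6.430; wc +0.160/-0.430 → slack +0.570/-0.858; half-tol=0.295, Σhalf²=0.179706
  +D: nom +11.600 → Σnom=5.170; wc +0.142/-0.370 → slack +0.712/-1.228; half-tol=0.256, Σhalf²=0.245242
Nominal = 5.170. Worst-case = [5.170 - 1.228, 5.170 + 0.712] = [3.942, 5.882]. RSS = √0.245242 = 0.495.

nominal=5.170 wc=[3.942,5.882] rss=0.495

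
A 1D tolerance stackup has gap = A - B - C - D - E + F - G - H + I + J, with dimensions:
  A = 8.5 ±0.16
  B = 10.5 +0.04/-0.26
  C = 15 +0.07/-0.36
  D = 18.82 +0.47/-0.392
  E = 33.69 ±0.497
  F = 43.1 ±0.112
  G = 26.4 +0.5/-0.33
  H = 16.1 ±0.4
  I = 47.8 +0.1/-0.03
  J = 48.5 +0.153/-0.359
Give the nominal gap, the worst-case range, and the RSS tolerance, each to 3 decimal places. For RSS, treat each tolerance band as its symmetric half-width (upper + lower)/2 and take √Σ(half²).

Stack each dimension's contribution:
  +A: nom +8.500 → Σnom=8.500; wc +0.160/-0.160 → slack +0.160/-0.160; half-tol=0.160, Σhalf²=0.025600
  -B: nom -10.500 → Σnom=-2.000; wc +0.260/-0.040 → slack +0.420/-0.200; half-tol=0.150, Σhalf²=0.048100
  -C: nom -15.000 → Σnom=-17.000; wc +0.360/-0.070 → slack +0.780/-0.270; half-tol=0.215, Σhalf²=0.094325
  -D: nom -18.820 → Σnom=-35.820; wc +0.392/-0.470 → slack +1.172/-0.740; half-tol=0.431, Σhalf²=0.280086
  -E: nom -33.690 → Σnom=-69.510; wc +0.497/-0.497 → slack +1.669/-1.237; half-tol=0.497, Σhalf²=0.527095
  +F: nom +43.100 → Σnom=-26.410; wc +0.112/-0.112 → slack +1.781/-1.349; half-tol=0.112, Σhalf²=0.539639
  -G: nom -26.400 → Σnom=-52.810; wc +0.330/-0.500 → slack +2.111/-1.849; half-tol=0.415, Σhalf²=0.711864
  -H: nom -16.100 → Σnom=-68.910; wc +0.400/-0.400 → slack +2.511/-2.249; half-tol=0.400, Σhalf²=0.871864
  +I: nom +47.800 → Σnom=-21.110; wc +0.100/-0.030 → slack +2.611/-2.279; half-tol=0.065, Σhalf²=0.876089
  +J: nom +48.500 → Σnom=27.390; wc +0.153/-0.359 → slack +2.764/-2.638; half-tol=0.256, Σhalf²=0.941625
Nominal = 27.390. Worst-case = [27.390 - 2.638, 27.390 + 2.764] = [24.752, 30.154]. RSS = √0.941625 = 0.970.

nominal=27.390 wc=[24.752,30.154] rss=0.970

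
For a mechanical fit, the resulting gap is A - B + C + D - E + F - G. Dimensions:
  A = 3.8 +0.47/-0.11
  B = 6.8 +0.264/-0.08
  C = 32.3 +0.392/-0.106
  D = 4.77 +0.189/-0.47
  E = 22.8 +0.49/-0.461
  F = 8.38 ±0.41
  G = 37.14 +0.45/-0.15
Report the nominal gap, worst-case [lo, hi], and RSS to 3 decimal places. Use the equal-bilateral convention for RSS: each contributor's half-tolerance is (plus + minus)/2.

Stack each dimension's contribution:
  +A: nom +3.800 → Σnom=3.800; wc +0.470/-0.110 → slack +0.470/-0.110; half-tol=0.290, Σhalf²=0.084100
  -B: nom -6.800 → Σnom=-3.000; wc +0.080/-0.264 → slack +0.550/-0.374; half-tol=0.172, Σhalf²=0.113684
  +C: nom +32.300 → Σnom=29.300; wc +0.392/-0.106 → slack +0.942/-0.480; half-tol=0.249, Σhalf²=0.175685
  +D: nom +4.770 → Σnom=34.070; wc +0.189/-0.470 → slack +1.131/-0.950; half-tol=0.330, Σhalf²=0.284255
  -E: nom -22.800 → Σnom=11.270; wc +0.461/-0.490 → slack +1.592/-1.440; half-tol=0.476, Σhalf²=0.510356
  +F: nom +8.380 → Σnom=19.650; wc +0.410/-0.410 → slack +2.002/-1.850; half-tol=0.410, Σhalf²=0.678456
  -G: nom -37.140 → Σnom=-17.490; wc +0.150/-0.450 → slack +2.152/-2.300; half-tol=0.300, Σhalf²=0.768456
Nominal = -17.490. Worst-case = [-17.490 - 2.300, -17.490 + 2.152] = [-19.790, -15.338]. RSS = √0.768456 = 0.877.

nominal=-17.490 wc=[-19.790,-15.338] rss=0.877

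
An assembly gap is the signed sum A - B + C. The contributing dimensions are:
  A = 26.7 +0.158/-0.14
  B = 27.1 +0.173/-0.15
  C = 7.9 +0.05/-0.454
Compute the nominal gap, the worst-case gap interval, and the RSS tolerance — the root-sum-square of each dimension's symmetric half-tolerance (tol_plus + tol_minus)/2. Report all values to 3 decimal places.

Stack each dimension's contribution:
  +A: nom +26.700 → Σnom=26.700; wc +0.158/-0.140 → slack +0.158/-0.140; half-tol=0.149, Σhalf²=0.022201
  -B: nom -27.100 → Σnom=-0.400; wc +0.150/-0.173 → slack +0.308/-0.313; half-tol=0.161, Σhalf²=0.048283
  +C: nom +7.900 → Σnom=7.500; wc +0.050/-0.454 → slack +0.358/-0.767; half-tol=0.252, Σhalf²=0.111787
Nominal = 7.500. Worst-case = [7.500 - 0.767, 7.500 + 0.358] = [6.733, 7.858]. RSS = √0.111787 = 0.334.

nominal=7.500 wc=[6.733,7.858] rss=0.334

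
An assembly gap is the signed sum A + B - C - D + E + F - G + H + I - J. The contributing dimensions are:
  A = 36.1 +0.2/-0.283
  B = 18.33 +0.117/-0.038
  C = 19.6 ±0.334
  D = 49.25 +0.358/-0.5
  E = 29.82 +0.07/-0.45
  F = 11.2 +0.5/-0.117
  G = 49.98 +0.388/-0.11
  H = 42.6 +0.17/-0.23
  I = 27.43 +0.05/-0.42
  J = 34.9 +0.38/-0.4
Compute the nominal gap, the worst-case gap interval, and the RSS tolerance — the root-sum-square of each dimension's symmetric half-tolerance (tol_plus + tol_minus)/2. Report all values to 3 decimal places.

nominal=11.750 wc=[8.752,14.201] rss=0.912

Stack each dimension's contribution:
  +A: nom +36.100 → Σnom=36.100; wc +0.200/-0.283 → slack +0.200/-0.283; half-tol=0.241, Σhalf²=0.058322
  +B: nom +18.330 → Σnom=54.430; wc +0.117/-0.038 → slack +0.317/-0.321; half-tol=0.077, Σhalf²=0.064328
  -C: nom -19.600 → Σnom=34.830; wc +0.334/-0.334 → slack +0.651/-0.655; half-tol=0.334, Σhalf²=0.175884
  -D: nom -49.250 → Σnom=-14.420; wc +0.500/-0.358 → slack +1.151/-1.013; half-tol=0.429, Σhalf²=0.359926
  +E: nom +29.820 → Σnom=15.400; wc +0.070/-0.450 → slack +1.221/-1.463; half-tol=0.260, Σhalf²=0.427526
  +F: nom +11.200 → Σnom=26.600; wc +0.500/-0.117 → slack +1.721/-1.580; half-tol=0.308, Σhalf²=0.522698
  -G: nom -49.980 → Σnom=-23.380; wc +0.110/-0.388 → slack +1.831/-1.968; half-tol=0.249, Σhalf²=0.584699
  +H: nom +42.600 → Σnom=19.220; wc +0.170/-0.230 → slack +2.001/-2.198; half-tol=0.200, Σhalf²=0.624699
  +I: nom +27.430 → Σnom=46.650; wc +0.050/-0.420 → slack +2.051/-2.618; half-tol=0.235, Σhalf²=0.679924
  -J: nom -34.900 → Σnom=11.750; wc +0.400/-0.380 → slack +2.451/-2.998; half-tol=0.390, Σhalf²=0.832024
Nominal = 11.750. Worst-case = [11.750 - 2.998, 11.750 + 2.451] = [8.752, 14.201]. RSS = √0.832024 = 0.912.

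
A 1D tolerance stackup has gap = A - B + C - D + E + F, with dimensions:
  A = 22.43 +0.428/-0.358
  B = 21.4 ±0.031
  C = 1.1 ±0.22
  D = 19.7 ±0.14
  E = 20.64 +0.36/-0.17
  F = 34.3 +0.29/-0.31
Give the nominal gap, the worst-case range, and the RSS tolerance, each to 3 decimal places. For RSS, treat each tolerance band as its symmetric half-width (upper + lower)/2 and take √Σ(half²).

Stack each dimension's contribution:
  +A: nom +22.430 → Σnom=22.430; wc +0.428/-0.358 → slack +0.428/-0.358; half-tol=0.393, Σhalf²=0.154449
  -B: nom -21.400 → Σnom=1.030; wc +0.031/-0.031 → slack +0.459/-0.389; half-tol=0.031, Σhalf²=0.155410
  +C: nom +1.100 → Σnom=2.130; wc +0.220/-0.220 → slack +0.679/-0.609; half-tol=0.220, Σhalf²=0.203810
  -D: nom -19.700 → Σnom=-17.570; wc +0.140/-0.140 → slack +0.819/-0.749; half-tol=0.140, Σhalf²=0.223410
  +E: nom +20.640 → Σnom=3.070; wc +0.360/-0.170 → slack +1.179/-0.919; half-tol=0.265, Σhalf²=0.293635
  +F: nom +34.300 → Σnom=37.370; wc +0.290/-0.310 → slack +1.469/-1.229; half-tol=0.300, Σhalf²=0.383635
Nominal = 37.370. Worst-case = [37.370 - 1.229, 37.370 + 1.469] = [36.141, 38.839]. RSS = √0.383635 = 0.619.

nominal=37.370 wc=[36.141,38.839] rss=0.619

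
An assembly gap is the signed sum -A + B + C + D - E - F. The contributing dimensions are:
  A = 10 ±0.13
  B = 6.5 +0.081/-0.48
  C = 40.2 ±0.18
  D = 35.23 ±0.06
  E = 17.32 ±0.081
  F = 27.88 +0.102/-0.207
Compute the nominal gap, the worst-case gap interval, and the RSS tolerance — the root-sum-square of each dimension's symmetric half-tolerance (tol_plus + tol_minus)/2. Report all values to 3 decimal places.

nominal=26.730 wc=[25.697,27.469] rss=0.403

Stack each dimension's contribution:
  -A: nom -10.000 → Σnom=-10.000; wc +0.130/-0.130 → slack +0.130/-0.130; half-tol=0.130, Σhalf²=0.016900
  +B: nom +6.500 → Σnom=-3.500; wc +0.081/-0.480 → slack +0.211/-0.610; half-tol=0.280, Σhalf²=0.095580
  +C: nom +40.200 → Σnom=36.700; wc +0.180/-0.180 → slack +0.391/-0.790; half-tol=0.180, Σhalf²=0.127980
  +D: nom +35.230 → Σnom=71.930; wc +0.060/-0.060 → slack +0.451/-0.850; half-tol=0.060, Σhalf²=0.131580
  -E: nom -17.320 → Σnom=54.610; wc +0.081/-0.081 → slack +0.532/-0.931; half-tol=0.081, Σhalf²=0.138141
  -F: nom -27.880 → Σnom=26.730; wc +0.207/-0.102 → slack +0.739/-1.033; half-tol=0.154, Σhalf²=0.162011
Nominal = 26.730. Worst-case = [26.730 - 1.033, 26.730 + 0.739] = [25.697, 27.469]. RSS = √0.162011 = 0.403.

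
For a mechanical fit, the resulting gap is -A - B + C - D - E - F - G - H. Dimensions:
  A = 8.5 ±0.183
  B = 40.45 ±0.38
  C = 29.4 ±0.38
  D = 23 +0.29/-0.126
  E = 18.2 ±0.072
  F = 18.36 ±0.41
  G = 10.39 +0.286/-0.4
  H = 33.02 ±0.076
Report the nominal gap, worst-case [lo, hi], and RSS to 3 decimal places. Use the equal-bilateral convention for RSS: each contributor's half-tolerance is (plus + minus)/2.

nominal=-122.520 wc=[-124.597,-120.493] rss=0.814

Stack each dimension's contribution:
  -A: nom -8.500 → Σnom=-8.500; wc +0.183/-0.183 → slack +0.183/-0.183; half-tol=0.183, Σhalf²=0.033489
  -B: nom -40.450 → Σnom=-48.950; wc +0.380/-0.380 → slack +0.563/-0.563; half-tol=0.380, Σhalf²=0.177889
  +C: nom +29.400 → Σnom=-19.550; wc +0.380/-0.380 → slack +0.943/-0.943; half-tol=0.380, Σhalf²=0.322289
  -D: nom -23.000 → Σnom=-42.550; wc +0.126/-0.290 → slack +1.069/-1.233; half-tol=0.208, Σhalf²=0.365553
  -E: nom -18.200 → Σnom=-60.750; wc +0.072/-0.072 → slack +1.141/-1.305; half-tol=0.072, Σhalf²=0.370737
  -F: nom -18.360 → Σnom=-79.110; wc +0.410/-0.410 → slack +1.551/-1.715; half-tol=0.410, Σhalf²=0.538837
  -G: nom -10.390 → Σnom=-89.500; wc +0.400/-0.286 → slack +1.951/-2.001; half-tol=0.343, Σhalf²=0.656486
  -H: nom -33.020 → Σnom=-122.520; wc +0.076/-0.076 → slack +2.027/-2.077; half-tol=0.076, Σhalf²=0.662262
Nominal = -122.520. Worst-case = [-122.520 - 2.077, -122.520 + 2.027] = [-124.597, -120.493]. RSS = √0.662262 = 0.814.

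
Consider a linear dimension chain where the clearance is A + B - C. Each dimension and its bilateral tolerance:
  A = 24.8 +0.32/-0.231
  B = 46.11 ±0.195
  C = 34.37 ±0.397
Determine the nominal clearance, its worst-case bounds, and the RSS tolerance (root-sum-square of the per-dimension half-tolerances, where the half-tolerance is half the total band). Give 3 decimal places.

nominal=36.540 wc=[35.717,37.452] rss=0.521

Stack each dimension's contribution:
  +A: nom +24.800 → Σnom=24.800; wc +0.320/-0.231 → slack +0.320/-0.231; half-tol=0.276, Σhalf²=0.075900
  +B: nom +46.110 → Σnom=70.910; wc +0.195/-0.195 → slack +0.515/-0.426; half-tol=0.195, Σhalf²=0.113925
  -C: nom -34.370 → Σnom=36.540; wc +0.397/-0.397 → slack +0.912/-0.823; half-tol=0.397, Σhalf²=0.271534
Nominal = 36.540. Worst-case = [36.540 - 0.823, 36.540 + 0.912] = [35.717, 37.452]. RSS = √0.271534 = 0.521.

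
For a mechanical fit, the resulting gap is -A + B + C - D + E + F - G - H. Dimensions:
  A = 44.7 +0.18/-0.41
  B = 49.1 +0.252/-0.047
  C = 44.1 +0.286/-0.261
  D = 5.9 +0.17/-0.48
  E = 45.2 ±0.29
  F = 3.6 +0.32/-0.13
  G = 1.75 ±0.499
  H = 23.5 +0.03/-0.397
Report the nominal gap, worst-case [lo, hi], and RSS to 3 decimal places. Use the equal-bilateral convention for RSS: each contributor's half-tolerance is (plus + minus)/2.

Stack each dimension's contribution:
  -A: nom -44.700 → Σnom=-44.700; wc +0.410/-0.180 → slack +0.410/-0.180; half-tol=0.295, Σhalf²=0.087025
  +B: nom +49.100 → Σnom=4.400; wc +0.252/-0.047 → slack +0.662/-0.227; half-tol=0.149, Σhalf²=0.109375
  +C: nom +44.100 → Σnom=48.500; wc +0.286/-0.261 → slack +0.948/-0.488; half-tol=0.273, Σhalf²=0.184177
  -D: nom -5.900 → Σnom=42.600; wc +0.480/-0.170 → slack +1.428/-0.658; half-tol=0.325, Σhalf²=0.289803
  +E: nom +45.200 → Σnom=87.800; wc +0.290/-0.290 → slack +1.718/-0.948; half-tol=0.290, Σhalf²=0.373903
  +F: nom +3.600 → Σnom=91.400; wc +0.320/-0.130 → slack +2.038/-1.078; half-tol=0.225, Σhalf²=0.424528
  -G: nom -1.750 → Σnom=89.650; wc +0.499/-0.499 → slack +2.537/-1.577; half-tol=0.499, Σhalf²=0.673529
  -H: nom -23.500 → Σnom=66.150; wc +0.397/-0.030 → slack +2.934/-1.607; half-tol=0.214, Σhalf²=0.719111
Nominal = 66.150. Worst-case = [66.150 - 1.607, 66.150 + 2.934] = [64.543, 69.084]. RSS = √0.719111 = 0.848.

nominal=66.150 wc=[64.543,69.084] rss=0.848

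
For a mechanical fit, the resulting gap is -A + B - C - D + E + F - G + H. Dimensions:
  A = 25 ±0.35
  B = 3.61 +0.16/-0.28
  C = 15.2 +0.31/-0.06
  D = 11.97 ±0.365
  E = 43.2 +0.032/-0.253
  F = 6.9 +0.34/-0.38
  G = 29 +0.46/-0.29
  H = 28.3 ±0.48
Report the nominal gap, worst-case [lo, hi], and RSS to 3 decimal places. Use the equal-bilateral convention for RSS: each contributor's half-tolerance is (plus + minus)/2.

nominal=0.840 wc=[-2.038,2.917] rss=0.927

Stack each dimension's contribution:
  -A: nom -25.000 → Σnom=-25.000; wc +0.350/-0.350 → slack +0.350/-0.350; half-tol=0.350, Σhalf²=0.122500
  +B: nom +3.610 → Σnom=-21.390; wc +0.160/-0.280 → slack +0.510/-0.630; half-tol=0.220, Σhalf²=0.170900
  -C: nom -15.200 → Σnom=-36.590; wc +0.060/-0.310 → slack +0.570/-0.940; half-tol=0.185, Σhalf²=0.205125
  -D: nom -11.970 → Σnom=-48.560; wc +0.365/-0.365 → slack +0.935/-1.305; half-tol=0.365, Σhalf²=0.338350
  +E: nom +43.200 → Σnom=-5.360; wc +0.032/-0.253 → slack +0.967/-1.558; half-tol=0.143, Σhalf²=0.358656
  +F: nom +6.900 → Σnom=1.540; wc +0.340/-0.380 → slack +1.307/-1.938; half-tol=0.360, Σhalf²=0.488256
  -G: nom -29.000 → Σnom=-27.460; wc +0.290/-0.460 → slack +1.597/-2.398; half-tol=0.375, Σhalf²=0.628881
  +H: nom +28.300 → Σnom=0.840; wc +0.480/-0.480 → slack +2.077/-2.878; half-tol=0.480, Σhalf²=0.859281
Nominal = 0.840. Worst-case = [0.840 - 2.878, 0.840 + 2.077] = [-2.038, 2.917]. RSS = √0.859281 = 0.927.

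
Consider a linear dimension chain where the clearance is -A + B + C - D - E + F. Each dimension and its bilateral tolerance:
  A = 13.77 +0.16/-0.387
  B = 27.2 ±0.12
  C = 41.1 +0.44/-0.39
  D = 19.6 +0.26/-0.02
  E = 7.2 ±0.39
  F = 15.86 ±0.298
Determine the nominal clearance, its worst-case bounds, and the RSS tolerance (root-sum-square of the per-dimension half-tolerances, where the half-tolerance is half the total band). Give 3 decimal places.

Stack each dimension's contribution:
  -A: nom -13.770 → Σnom=-13.770; wc +0.387/-0.160 → slack +0.387/-0.160; half-tol=0.274, Σhalf²=0.074802
  +B: nom +27.200 → Σnom=13.430; wc +0.120/-0.120 → slack +0.507/-0.280; half-tol=0.120, Σhalf²=0.089202
  +C: nom +41.100 → Σnom=54.530; wc +0.440/-0.390 → slack +0.947/-0.670; half-tol=0.415, Σhalf²=0.261427
  -D: nom -19.600 → Σnom=34.930; wc +0.020/-0.260 → slack +0.967/-0.930; half-tol=0.140, Σhalf²=0.281027
  -E: nom -7.200 → Σnom=27.730; wc +0.390/-0.390 → slack +1.357/-1.320; half-tol=0.390, Σhalf²=0.433127
  +F: nom +15.860 → Σnom=43.590; wc +0.298/-0.298 → slack +1.655/-1.618; half-tol=0.298, Σhalf²=0.521931
Nominal = 43.590. Worst-case = [43.590 - 1.618, 43.590 + 1.655] = [41.972, 45.245]. RSS = √0.521931 = 0.722.

nominal=43.590 wc=[41.972,45.245] rss=0.722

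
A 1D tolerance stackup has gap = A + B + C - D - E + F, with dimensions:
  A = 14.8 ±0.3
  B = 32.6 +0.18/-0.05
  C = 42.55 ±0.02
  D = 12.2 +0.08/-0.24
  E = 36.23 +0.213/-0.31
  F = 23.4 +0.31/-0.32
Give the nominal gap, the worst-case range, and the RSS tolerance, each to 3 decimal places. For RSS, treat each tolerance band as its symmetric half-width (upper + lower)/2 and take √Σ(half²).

Stack each dimension's contribution:
  +A: nom +14.800 → Σnom=14.800; wc +0.300/-0.300 → slack +0.300/-0.300; half-tol=0.300, Σhalf²=0.090000
  +B: nom +32.600 → Σnom=47.400; wc +0.180/-0.050 → slack +0.480/-0.350; half-tol=0.115, Σhalf²=0.103225
  +C: nom +42.550 → Σnom=89.950; wc +0.020/-0.020 → slack +0.500/-0.370; half-tol=0.020, Σhalf²=0.103625
  -D: nom -12.200 → Σnom=77.750; wc +0.240/-0.080 → slack +0.740/-0.450; half-tol=0.160, Σhalf²=0.129225
  -E: nom -36.230 → Σnom=41.520; wc +0.310/-0.213 → slack +1.050/-0.663; half-tol=0.262, Σhalf²=0.197607
  +F: nom +23.400 → Σnom=64.920; wc +0.310/-0.320 → slack +1.360/-0.983; half-tol=0.315, Σhalf²=0.296832
Nominal = 64.920. Worst-case = [64.920 - 0.983, 64.920 + 1.360] = [63.937, 66.280]. RSS = √0.296832 = 0.545.

nominal=64.920 wc=[63.937,66.280] rss=0.545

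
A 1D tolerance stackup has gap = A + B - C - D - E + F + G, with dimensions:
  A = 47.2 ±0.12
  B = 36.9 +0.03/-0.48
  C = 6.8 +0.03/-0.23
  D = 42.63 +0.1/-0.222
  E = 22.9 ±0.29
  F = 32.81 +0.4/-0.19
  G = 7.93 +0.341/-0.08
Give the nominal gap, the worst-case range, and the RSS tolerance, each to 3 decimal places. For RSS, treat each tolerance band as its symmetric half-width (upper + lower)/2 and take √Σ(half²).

Stack each dimension's contribution:
  +A: nom +47.200 → Σnom=47.200; wc +0.120/-0.120 → slack +0.120/-0.120; half-tol=0.120, Σhalf²=0.014400
  +B: nom +36.900 → Σnom=84.100; wc +0.030/-0.480 → slack +0.150/-0.600; half-tol=0.255, Σhalf²=0.079425
  -C: nom -6.800 → Σnom=77.300; wc +0.230/-0.030 → slack +0.380/-0.630; half-tol=0.130, Σhalf²=0.096325
  -D: nom -42.630 → Σnom=34.670; wc +0.222/-0.100 → slack +0.602/-0.730; half-tol=0.161, Σhalf²=0.122246
  -E: nom -22.900 → Σnom=11.770; wc +0.290/-0.290 → slack +0.892/-1.020; half-tol=0.290, Σhalf²=0.206346
  +F: nom +32.810 → Σnom=44.580; wc +0.400/-0.190 → slack +1.292/-1.210; half-tol=0.295, Σhalf²=0.293371
  +G: nom +7.930 → Σnom=52.510; wc +0.341/-0.080 → slack +1.633/-1.290; half-tol=0.211, Σhalf²=0.337681
Nominal = 52.510. Worst-case = [52.510 - 1.290, 52.510 + 1.633] = [51.220, 54.143]. RSS = √0.337681 = 0.581.

nominal=52.510 wc=[51.220,54.143] rss=0.581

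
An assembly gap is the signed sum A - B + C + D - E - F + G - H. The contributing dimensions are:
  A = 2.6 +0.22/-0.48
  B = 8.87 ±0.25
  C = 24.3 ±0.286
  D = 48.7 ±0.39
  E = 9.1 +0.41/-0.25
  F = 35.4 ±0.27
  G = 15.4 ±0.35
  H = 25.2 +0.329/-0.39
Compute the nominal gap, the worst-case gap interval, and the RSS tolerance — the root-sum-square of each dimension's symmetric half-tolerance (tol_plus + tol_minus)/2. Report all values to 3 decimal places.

Stack each dimension's contribution:
  +A: nom +2.600 → Σnom=2.600; wc +0.220/-0.480 → slack +0.220/-0.480; half-tol=0.350, Σhalf²=0.122500
  -B: nom -8.870 → Σnom=-6.270; wc +0.250/-0.250 → slack +0.470/-0.730; half-tol=0.250, Σhalf²=0.185000
  +C: nom +24.300 → Σnom=18.030; wc +0.286/-0.286 → slack +0.756/-1.016; half-tol=0.286, Σhalf²=0.266796
  +D: nom +48.700 → Σnom=66.730; wc +0.390/-0.390 → slack +1.146/-1.406; half-tol=0.390, Σhalf²=0.418896
  -E: nom -9.100 → Σnom=57.630; wc +0.250/-0.410 → slack +1.396/-1.816; half-tol=0.330, Σhalf²=0.527796
  -F: nom -35.400 → Σnom=22.230; wc +0.270/-0.270 → slack +1.666/-2.086; half-tol=0.270, Σhalf²=0.600696
  +G: nom +15.400 → Σnom=37.630; wc +0.350/-0.350 → slack +2.016/-2.436; half-tol=0.350, Σhalf²=0.723196
  -H: nom -25.200 → Σnom=12.430; wc +0.390/-0.329 → slack +2.406/-2.765; half-tol=0.360, Σhalf²=0.852436
Nominal = 12.430. Worst-case = [12.430 - 2.765, 12.430 + 2.406] = [9.665, 14.836]. RSS = √0.852436 = 0.923.

nominal=12.430 wc=[9.665,14.836] rss=0.923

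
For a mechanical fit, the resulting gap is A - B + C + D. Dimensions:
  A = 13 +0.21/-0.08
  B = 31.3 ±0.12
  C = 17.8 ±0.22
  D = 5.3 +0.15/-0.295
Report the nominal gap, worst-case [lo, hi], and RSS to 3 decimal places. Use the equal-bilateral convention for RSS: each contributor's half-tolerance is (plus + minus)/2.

Stack each dimension's contribution:
  +A: nom +13.000 → Σnom=13.000; wc +0.210/-0.080 → slack +0.210/-0.080; half-tol=0.145, Σhalf²=0.021025
  -B: nom -31.300 → Σnom=-18.300; wc +0.120/-0.120 → slack +0.330/-0.200; half-tol=0.120, Σhalf²=0.035425
  +C: nom +17.800 → Σnom=-0.500; wc +0.220/-0.220 → slack +0.550/-0.420; half-tol=0.220, Σhalf²=0.083825
  +D: nom +5.300 → Σnom=4.800; wc +0.150/-0.295 → slack +0.700/-0.715; half-tol=0.222, Σhalf²=0.133331
Nominal = 4.800. Worst-case = [4.800 - 0.715, 4.800 + 0.700] = [4.085, 5.500]. RSS = √0.133331 = 0.365.

nominal=4.800 wc=[4.085,5.500] rss=0.365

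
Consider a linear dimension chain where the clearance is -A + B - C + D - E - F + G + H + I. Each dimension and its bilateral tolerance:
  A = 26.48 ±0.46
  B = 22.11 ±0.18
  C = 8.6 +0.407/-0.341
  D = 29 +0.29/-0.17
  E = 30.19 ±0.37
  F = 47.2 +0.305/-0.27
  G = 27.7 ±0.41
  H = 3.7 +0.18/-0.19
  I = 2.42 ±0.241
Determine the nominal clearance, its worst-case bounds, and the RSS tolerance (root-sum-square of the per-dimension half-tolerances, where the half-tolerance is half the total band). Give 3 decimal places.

Stack each dimension's contribution:
  -A: nom -26.480 → Σnom=-26.480; wc +0.460/-0.460 → slack +0.460/-0.460; half-tol=0.460, Σhalf²=0.211600
  +B: nom +22.110 → Σnom=-4.370; wc +0.180/-0.180 → slack +0.640/-0.640; half-tol=0.180, Σhalf²=0.244000
  -C: nom -8.600 → Σnom=-12.970; wc +0.341/-0.407 → slack +0.981/-1.047; half-tol=0.374, Σhalf²=0.383876
  +D: nom +29.000 → Σnom=16.030; wc +0.290/-0.170 → slack +1.271/-1.217; half-tol=0.230, Σhalf²=0.436776
  -E: nom -30.190 → Σnom=-14.160; wc +0.370/-0.370 → slack +1.641/-1.587; half-tol=0.370, Σhalf²=0.573676
  -F: nom -47.200 → Σnom=-61.360; wc +0.270/-0.305 → slack +1.911/-1.892; half-tol=0.287, Σhalf²=0.656332
  +G: nom +27.700 → Σnom=-33.660; wc +0.410/-0.410 → slack +2.321/-2.302; half-tol=0.410, Σhalf²=0.824432
  +H: nom +3.700 → Σnom=-29.960; wc +0.180/-0.190 → slack +2.501/-2.492; half-tol=0.185, Σhalf²=0.858657
  +I: nom +2.420 → Σnom=-27.540; wc +0.241/-0.241 → slack +2.742/-2.733; half-tol=0.241, Σhalf²=0.916738
Nominal = -27.540. Worst-case = [-27.540 - 2.733, -27.540 + 2.742] = [-30.273, -24.798]. RSS = √0.916738 = 0.957.

nominal=-27.540 wc=[-30.273,-24.798] rss=0.957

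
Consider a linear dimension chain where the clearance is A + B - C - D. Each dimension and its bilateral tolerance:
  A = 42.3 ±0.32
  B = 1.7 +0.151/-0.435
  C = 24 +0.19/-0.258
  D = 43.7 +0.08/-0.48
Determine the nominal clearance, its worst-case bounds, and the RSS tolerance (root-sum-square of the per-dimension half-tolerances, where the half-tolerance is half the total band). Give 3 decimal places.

Stack each dimension's contribution:
  +A: nom +42.300 → Σnom=42.300; wc +0.320/-0.320 → slack +0.320/-0.320; half-tol=0.320, Σhalf²=0.102400
  +B: nom +1.700 → Σnom=44.000; wc +0.151/-0.435 → slack +0.471/-0.755; half-tol=0.293, Σhalf²=0.188249
  -C: nom -24.000 → Σnom=20.000; wc +0.258/-0.190 → slack +0.729/-0.945; half-tol=0.224, Σhalf²=0.238425
  -D: nom -43.700 → Σnom=-23.700; wc +0.480/-0.080 → slack +1.209/-1.025; half-tol=0.280, Σhalf²=0.316825
Nominal = -23.700. Worst-case = [-23.700 - 1.025, -23.700 + 1.209] = [-24.725, -22.491]. RSS = √0.316825 = 0.563.

nominal=-23.700 wc=[-24.725,-22.491] rss=0.563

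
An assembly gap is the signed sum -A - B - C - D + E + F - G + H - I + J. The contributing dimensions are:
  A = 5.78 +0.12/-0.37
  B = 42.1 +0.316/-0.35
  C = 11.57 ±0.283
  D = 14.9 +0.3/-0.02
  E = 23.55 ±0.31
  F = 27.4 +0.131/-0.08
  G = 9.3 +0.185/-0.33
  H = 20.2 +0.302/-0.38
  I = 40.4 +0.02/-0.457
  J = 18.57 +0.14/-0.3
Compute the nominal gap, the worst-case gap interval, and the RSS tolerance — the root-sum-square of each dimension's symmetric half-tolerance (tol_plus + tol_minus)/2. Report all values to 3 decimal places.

Stack each dimension's contribution:
  -A: nom -5.780 → Σnom=-5.780; wc +0.370/-0.120 → slack +0.370/-0.120; half-tol=0.245, Σhalf²=0.060025
  -B: nom -42.100 → Σnom=-47.880; wc +0.350/-0.316 → slack +0.720/-0.436; half-tol=0.333, Σhalf²=0.170914
  -C: nom -11.570 → Σnom=-59.450; wc +0.283/-0.283 → slack +1.003/-0.719; half-tol=0.283, Σhalf²=0.251003
  -D: nom -14.900 → Σnom=-74.350; wc +0.020/-0.300 → slack +1.023/-1.019; half-tol=0.160, Σhalf²=0.276603
  +E: nom +23.550 → Σnom=-50.800; wc +0.310/-0.310 → slack +1.333/-1.329; half-tol=0.310, Σhalf²=0.372703
  +F: nom +27.400 → Σnom=-23.400; wc +0.131/-0.080 → slack +1.464/-1.409; half-tol=0.106, Σhalf²=0.383833
  -G: nom -9.300 → Σnom=-32.700; wc +0.330/-0.185 → slack +1.794/-1.594; half-tol=0.258, Σhalf²=0.450139
  +H: nom +20.200 → Σnom=-12.500; wc +0.302/-0.380 → slack +2.096/-1.974; half-tol=0.341, Σhalf²=0.566420
  -I: nom -40.400 → Σnom=-52.900; wc +0.457/-0.020 → slack +2.553/-1.994; half-tol=0.239, Σhalf²=0.623303
  +J: nom +18.570 → Σnom=-34.330; wc +0.140/-0.300 → slack +2.693/-2.294; half-tol=0.220, Σhalf²=0.671703
Nominal = -34.330. Worst-case = [-34.330 - 2.294, -34.330 + 2.693] = [-36.624, -31.637]. RSS = √0.671703 = 0.820.

nominal=-34.330 wc=[-36.624,-31.637] rss=0.820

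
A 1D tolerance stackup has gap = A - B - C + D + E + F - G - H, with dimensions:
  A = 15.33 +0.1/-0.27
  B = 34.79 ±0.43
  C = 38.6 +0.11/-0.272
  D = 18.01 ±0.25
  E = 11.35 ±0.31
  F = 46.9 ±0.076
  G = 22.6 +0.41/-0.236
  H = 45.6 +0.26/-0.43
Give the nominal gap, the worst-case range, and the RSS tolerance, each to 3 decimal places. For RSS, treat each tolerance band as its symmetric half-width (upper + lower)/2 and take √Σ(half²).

nominal=-50.000 wc=[-52.116,-47.896] rss=0.802

Stack each dimension's contribution:
  +A: nom +15.330 → Σnom=15.330; wc +0.100/-0.270 → slack +0.100/-0.270; half-tol=0.185, Σhalf²=0.034225
  -B: nom -34.790 → Σnom=-19.460; wc +0.430/-0.430 → slack +0.530/-0.700; half-tol=0.430, Σhalf²=0.219125
  -C: nom -38.600 → Σnom=-58.060; wc +0.272/-0.110 → slack +0.802/-0.810; half-tol=0.191, Σhalf²=0.255606
  +D: nom +18.010 → Σnom=-40.050; wc +0.250/-0.250 → slack +1.052/-1.060; half-tol=0.250, Σhalf²=0.318106
  +E: nom +11.350 → Σnom=-28.700; wc +0.310/-0.310 → slack +1.362/-1.370; half-tol=0.310, Σhalf²=0.414206
  +F: nom +46.900 → Σnom=18.200; wc +0.076/-0.076 → slack +1.438/-1.446; half-tol=0.076, Σhalf²=0.419982
  -G: nom -22.600 → Σnom=-4.400; wc +0.236/-0.410 → slack +1.674/-1.856; half-tol=0.323, Σhalf²=0.524311
  -H: nom -45.600 → Σnom=-50.000; wc +0.430/-0.260 → slack +2.104/-2.116; half-tol=0.345, Σhalf²=0.643336
Nominal = -50.000. Worst-case = [-50.000 - 2.116, -50.000 + 2.104] = [-52.116, -47.896]. RSS = √0.643336 = 0.802.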